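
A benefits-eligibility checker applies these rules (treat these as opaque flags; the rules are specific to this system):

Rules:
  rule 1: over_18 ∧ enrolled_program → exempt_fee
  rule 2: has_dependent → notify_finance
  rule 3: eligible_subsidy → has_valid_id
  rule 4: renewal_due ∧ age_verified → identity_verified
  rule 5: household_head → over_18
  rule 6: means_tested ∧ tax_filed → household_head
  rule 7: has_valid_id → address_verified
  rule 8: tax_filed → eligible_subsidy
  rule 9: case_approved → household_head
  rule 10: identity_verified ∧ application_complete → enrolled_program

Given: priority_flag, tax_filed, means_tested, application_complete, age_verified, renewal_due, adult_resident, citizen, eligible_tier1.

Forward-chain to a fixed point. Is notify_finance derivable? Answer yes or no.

[1] rule 4 [renewal_due ∧ age_verified → identity_verified]; rule 6 [means_tested ∧ tax_filed → household_head]; rule 8 [tax_filed → eligible_subsidy]. ⇒ new: identity_verified, household_head, eligible_subsidy.
[2] rule 3 [eligible_subsidy → has_valid_id]; rule 5 [household_head → over_18]; rule 10 [identity_verified ∧ application_complete → enrolled_program]. ⇒ new: has_valid_id, over_18, enrolled_program.
[3] rule 1 [over_18 ∧ enrolled_program → exempt_fee]; rule 7 [has_valid_id → address_verified]. ⇒ new: exempt_fee, address_verified.
Fixed point reached. notify_finance is concluded only by rule 2; rule 2 needs has_dependent (never derived).

no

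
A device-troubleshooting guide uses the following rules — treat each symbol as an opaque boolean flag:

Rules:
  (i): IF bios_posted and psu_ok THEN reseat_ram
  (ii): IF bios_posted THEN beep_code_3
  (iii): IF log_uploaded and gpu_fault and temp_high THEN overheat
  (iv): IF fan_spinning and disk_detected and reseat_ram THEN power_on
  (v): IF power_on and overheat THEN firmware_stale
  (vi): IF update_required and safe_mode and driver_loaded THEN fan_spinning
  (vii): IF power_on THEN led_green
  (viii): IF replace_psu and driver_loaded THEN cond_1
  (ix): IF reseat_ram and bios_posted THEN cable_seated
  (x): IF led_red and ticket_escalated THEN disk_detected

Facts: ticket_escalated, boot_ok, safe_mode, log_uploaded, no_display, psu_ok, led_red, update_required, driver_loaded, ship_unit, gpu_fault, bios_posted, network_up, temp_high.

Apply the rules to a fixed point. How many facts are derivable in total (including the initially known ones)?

Round 1 fires (i), (ii), (iii), (vi), (x), giving reseat_ram, beep_code_3, overheat, fan_spinning, disk_detected.
Round 2 fires (iv), (ix), giving power_on, cable_seated.
Round 3 fires (v), (vii), giving firmware_stale, led_green.
Closure: {beep_code_3, bios_posted, boot_ok, cable_seated, disk_detected, driver_loaded, fan_spinning, firmware_stale, gpu_fault, led_green, led_red, log_uploaded, network_up, no_display, overheat, power_on, psu_ok, reseat_ram, safe_mode, ship_unit, temp_high, ticket_escalated, update_required} — 23 facts.

23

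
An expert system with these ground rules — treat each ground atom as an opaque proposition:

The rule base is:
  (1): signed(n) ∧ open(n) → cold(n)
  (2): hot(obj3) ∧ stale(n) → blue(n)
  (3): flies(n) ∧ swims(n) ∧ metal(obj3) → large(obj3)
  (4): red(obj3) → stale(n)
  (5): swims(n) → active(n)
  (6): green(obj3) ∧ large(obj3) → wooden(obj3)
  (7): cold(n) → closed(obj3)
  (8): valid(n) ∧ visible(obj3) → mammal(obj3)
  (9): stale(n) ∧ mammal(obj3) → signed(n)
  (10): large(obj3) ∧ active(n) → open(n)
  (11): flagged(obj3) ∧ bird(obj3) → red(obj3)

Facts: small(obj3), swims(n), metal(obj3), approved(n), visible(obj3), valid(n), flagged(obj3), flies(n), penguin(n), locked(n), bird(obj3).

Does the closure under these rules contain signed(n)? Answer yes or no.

yes

Round 1: (3) [flies(n) ∧ swims(n) ∧ metal(obj3) → large(obj3)]; (5) [swims(n) → active(n)]; (8) [valid(n) ∧ visible(obj3) → mammal(obj3)]; (11) [flagged(obj3) ∧ bird(obj3) → red(obj3)]. Adds large(obj3), active(n), mammal(obj3), red(obj3).
Round 2: (4) [red(obj3) → stale(n)]; (10) [large(obj3) ∧ active(n) → open(n)]. Adds stale(n), open(n).
Round 3: (9) [stale(n) ∧ mammal(obj3) → signed(n)]. Adds signed(n).
Round 4: (1) [signed(n) ∧ open(n) → cold(n)]. Adds cold(n).
Round 5: (7) [cold(n) → closed(obj3)]. Adds closed(obj3).
signed(n) appears in round 3, so it is derivable.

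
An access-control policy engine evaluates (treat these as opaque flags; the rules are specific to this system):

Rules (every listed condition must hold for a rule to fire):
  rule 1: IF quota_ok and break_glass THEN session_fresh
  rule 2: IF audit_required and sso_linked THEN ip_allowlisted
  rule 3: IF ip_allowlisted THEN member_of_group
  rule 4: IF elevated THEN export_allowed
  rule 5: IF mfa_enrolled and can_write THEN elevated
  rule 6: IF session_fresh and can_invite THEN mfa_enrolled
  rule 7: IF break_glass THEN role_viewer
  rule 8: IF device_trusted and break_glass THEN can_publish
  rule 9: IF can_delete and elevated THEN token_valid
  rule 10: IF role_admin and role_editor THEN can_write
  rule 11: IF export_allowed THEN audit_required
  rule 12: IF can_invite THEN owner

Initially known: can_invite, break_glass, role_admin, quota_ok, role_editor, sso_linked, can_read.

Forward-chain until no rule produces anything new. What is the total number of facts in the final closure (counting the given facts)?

Round 1: rule 1 [IF quota_ok and break_glass THEN session_fresh]; rule 7 [IF break_glass THEN role_viewer]; rule 10 [IF role_admin and role_editor THEN can_write]; rule 12 [IF can_invite THEN owner]. New: session_fresh, role_viewer, can_write, owner.
Round 2: rule 6 [IF session_fresh and can_invite THEN mfa_enrolled]. New: mfa_enrolled.
Round 3: rule 5 [IF mfa_enrolled and can_write THEN elevated]. New: elevated.
Round 4: rule 4 [IF elevated THEN export_allowed]. New: export_allowed.
Round 5: rule 11 [IF export_allowed THEN audit_required]. New: audit_required.
Round 6: rule 2 [IF audit_required and sso_linked THEN ip_allowlisted]. New: ip_allowlisted.
Round 7: rule 3 [IF ip_allowlisted THEN member_of_group]. New: member_of_group.
Closure: {audit_required, break_glass, can_invite, can_read, can_write, elevated, export_allowed, ip_allowlisted, member_of_group, mfa_enrolled, owner, quota_ok, role_admin, role_editor, role_viewer, session_fresh, sso_linked} — 17 facts.

17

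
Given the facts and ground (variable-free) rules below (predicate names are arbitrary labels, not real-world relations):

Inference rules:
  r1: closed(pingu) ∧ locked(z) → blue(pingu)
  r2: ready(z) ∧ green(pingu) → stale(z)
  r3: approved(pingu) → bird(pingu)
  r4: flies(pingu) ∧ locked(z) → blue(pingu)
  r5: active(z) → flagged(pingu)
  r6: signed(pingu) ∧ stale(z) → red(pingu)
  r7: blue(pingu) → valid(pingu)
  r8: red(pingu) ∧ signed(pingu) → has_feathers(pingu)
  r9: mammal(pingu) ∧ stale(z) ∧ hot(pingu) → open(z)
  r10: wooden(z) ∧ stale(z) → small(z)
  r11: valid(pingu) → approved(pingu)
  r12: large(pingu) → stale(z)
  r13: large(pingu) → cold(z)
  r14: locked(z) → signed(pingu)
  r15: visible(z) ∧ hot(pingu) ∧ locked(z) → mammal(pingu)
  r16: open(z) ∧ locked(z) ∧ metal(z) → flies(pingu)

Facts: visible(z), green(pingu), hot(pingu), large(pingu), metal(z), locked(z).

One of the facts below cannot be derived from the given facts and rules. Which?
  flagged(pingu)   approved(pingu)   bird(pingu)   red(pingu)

flagged(pingu)

Round 1: r12 [large(pingu) → stale(z)]; r13 [large(pingu) → cold(z)]; r14 [locked(z) → signed(pingu)]; r15 [visible(z) ∧ hot(pingu) ∧ locked(z) → mammal(pingu)]. Adds stale(z), cold(z), signed(pingu), mammal(pingu).
Round 2: r6 [signed(pingu) ∧ stale(z) → red(pingu)]; r9 [mammal(pingu) ∧ stale(z) ∧ hot(pingu) → open(z)]. Adds red(pingu), open(z).
Round 3: r8 [red(pingu) ∧ signed(pingu) → has_feathers(pingu)]; r16 [open(z) ∧ locked(z) ∧ metal(z) → flies(pingu)]. Adds has_feathers(pingu), flies(pingu).
Round 4: r4 [flies(pingu) ∧ locked(z) → blue(pingu)]. Adds blue(pingu).
Round 5: r7 [blue(pingu) → valid(pingu)]. Adds valid(pingu).
Round 6: r11 [valid(pingu) → approved(pingu)]. Adds approved(pingu).
Round 7: r3 [approved(pingu) → bird(pingu)]. Adds bird(pingu).
Derived: approved(pingu) (round 6), red(pingu) (round 2), bird(pingu) (round 7). flagged(pingu) never appears in any round.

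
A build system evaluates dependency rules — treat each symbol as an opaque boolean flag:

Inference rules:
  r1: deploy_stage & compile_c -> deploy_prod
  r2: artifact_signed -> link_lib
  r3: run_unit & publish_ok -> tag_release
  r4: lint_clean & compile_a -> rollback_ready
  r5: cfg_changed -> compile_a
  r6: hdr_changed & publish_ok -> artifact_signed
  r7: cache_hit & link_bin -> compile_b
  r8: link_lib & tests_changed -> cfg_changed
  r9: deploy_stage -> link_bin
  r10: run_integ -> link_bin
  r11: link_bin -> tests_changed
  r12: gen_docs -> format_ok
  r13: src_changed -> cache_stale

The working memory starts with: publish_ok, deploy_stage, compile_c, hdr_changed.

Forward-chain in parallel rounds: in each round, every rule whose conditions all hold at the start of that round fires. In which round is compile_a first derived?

[1] r1 [deploy_stage & compile_c -> deploy_prod]; r6 [hdr_changed & publish_ok -> artifact_signed]; r9 [deploy_stage -> link_bin]. ⇒ new: deploy_prod, artifact_signed, link_bin.
[2] r2 [artifact_signed -> link_lib]; r11 [link_bin -> tests_changed]. ⇒ new: link_lib, tests_changed.
[3] r8 [link_lib & tests_changed -> cfg_changed]. ⇒ new: cfg_changed.
[4] r5 [cfg_changed -> compile_a]. ⇒ new: compile_a.
compile_a first appears in round 4.

4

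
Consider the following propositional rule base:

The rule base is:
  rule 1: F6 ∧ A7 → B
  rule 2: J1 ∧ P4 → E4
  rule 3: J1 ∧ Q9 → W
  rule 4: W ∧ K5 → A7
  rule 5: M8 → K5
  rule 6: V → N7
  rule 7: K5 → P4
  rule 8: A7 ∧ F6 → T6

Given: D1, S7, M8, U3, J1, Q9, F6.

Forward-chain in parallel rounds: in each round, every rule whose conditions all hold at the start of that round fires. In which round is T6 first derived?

Round 1: rule 3 [J1 ∧ Q9 → W]; rule 5 [M8 → K5]. Adds W, K5.
Round 2: rule 4 [W ∧ K5 → A7]; rule 7 [K5 → P4]. Adds A7, P4.
Round 3: rule 1 [F6 ∧ A7 → B]; rule 2 [J1 ∧ P4 → E4]; rule 8 [A7 ∧ F6 → T6]. Adds B, E4, T6.
T6 first appears in round 3.

3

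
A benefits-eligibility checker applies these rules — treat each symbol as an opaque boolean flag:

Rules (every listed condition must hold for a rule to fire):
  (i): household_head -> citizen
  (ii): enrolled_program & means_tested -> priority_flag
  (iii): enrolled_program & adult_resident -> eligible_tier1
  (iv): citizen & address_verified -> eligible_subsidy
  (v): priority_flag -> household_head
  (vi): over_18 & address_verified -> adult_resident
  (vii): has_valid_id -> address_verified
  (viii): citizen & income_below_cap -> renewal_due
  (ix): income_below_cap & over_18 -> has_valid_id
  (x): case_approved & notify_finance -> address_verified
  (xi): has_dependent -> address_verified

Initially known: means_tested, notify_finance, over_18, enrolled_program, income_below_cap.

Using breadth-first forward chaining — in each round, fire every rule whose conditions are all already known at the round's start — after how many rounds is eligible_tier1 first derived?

4

[1] (ii) [enrolled_program & means_tested -> priority_flag]; (ix) [income_below_cap & over_18 -> has_valid_id]. ⇒ new: priority_flag, has_valid_id.
[2] (v) [priority_flag -> household_head]; (vii) [has_valid_id -> address_verified]. ⇒ new: household_head, address_verified.
[3] (i) [household_head -> citizen]; (vi) [over_18 & address_verified -> adult_resident]. ⇒ new: citizen, adult_resident.
[4] (iii) [enrolled_program & adult_resident -> eligible_tier1]; (iv) [citizen & address_verified -> eligible_subsidy]; (viii) [citizen & income_below_cap -> renewal_due]. ⇒ new: eligible_tier1, eligible_subsidy, renewal_due.
eligible_tier1 first appears in round 4.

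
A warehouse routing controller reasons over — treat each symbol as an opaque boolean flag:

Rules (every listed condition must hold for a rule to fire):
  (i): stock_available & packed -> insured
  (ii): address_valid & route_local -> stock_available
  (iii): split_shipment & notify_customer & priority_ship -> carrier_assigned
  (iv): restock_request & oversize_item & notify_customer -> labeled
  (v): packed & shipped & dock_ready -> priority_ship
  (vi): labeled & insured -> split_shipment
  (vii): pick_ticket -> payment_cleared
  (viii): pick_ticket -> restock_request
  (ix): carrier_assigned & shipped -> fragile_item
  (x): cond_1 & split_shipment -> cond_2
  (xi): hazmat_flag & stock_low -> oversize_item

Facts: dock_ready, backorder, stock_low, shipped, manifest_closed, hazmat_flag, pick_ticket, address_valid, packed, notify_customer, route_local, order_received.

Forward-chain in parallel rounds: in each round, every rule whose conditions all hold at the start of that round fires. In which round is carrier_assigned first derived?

Round 1 — (ii), (v), (vii), (viii), (xi), derive stock_available, priority_ship, payment_cleared, restock_request, oversize_item.
Round 2 — (i), (iv), derive insured, labeled.
Round 3 — (vi), derive split_shipment.
Round 4 — (iii), derive carrier_assigned.
carrier_assigned first appears in round 4.

4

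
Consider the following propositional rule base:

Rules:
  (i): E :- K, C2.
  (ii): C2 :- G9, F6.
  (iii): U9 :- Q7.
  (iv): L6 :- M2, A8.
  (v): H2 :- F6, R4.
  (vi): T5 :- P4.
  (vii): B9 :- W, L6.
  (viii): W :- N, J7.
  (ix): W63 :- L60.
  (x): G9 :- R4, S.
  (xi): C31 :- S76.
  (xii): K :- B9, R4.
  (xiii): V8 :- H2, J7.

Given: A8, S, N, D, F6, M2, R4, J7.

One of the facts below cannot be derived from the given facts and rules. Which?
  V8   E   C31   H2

Round 1: (iv) [L6 :- M2, A8.]; (v) [H2 :- F6, R4.]; (viii) [W :- N, J7.]; (x) [G9 :- R4, S.]. Adds L6, H2, W, G9.
Round 2: (ii) [C2 :- G9, F6.]; (vii) [B9 :- W, L6.]; (xiii) [V8 :- H2, J7.]. Adds C2, B9, V8.
Round 3: (xii) [K :- B9, R4.]. Adds K.
Round 4: (i) [E :- K, C2.]. Adds E.
Derived: V8 (round 2), H2 (round 1), E (round 4). C31 never appears in any round.

C31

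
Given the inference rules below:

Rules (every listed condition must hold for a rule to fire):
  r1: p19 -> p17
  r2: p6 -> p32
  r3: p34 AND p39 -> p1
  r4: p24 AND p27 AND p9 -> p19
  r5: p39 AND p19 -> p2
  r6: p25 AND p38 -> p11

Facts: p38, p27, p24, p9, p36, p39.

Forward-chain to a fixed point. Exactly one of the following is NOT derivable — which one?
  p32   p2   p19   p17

Round 1 — r4, derive p19.
Round 2 — r1, r5, derive p17, p2.
Derived: p19 (round 1), p17 (round 2), p2 (round 2). p32 never appears in any round.

p32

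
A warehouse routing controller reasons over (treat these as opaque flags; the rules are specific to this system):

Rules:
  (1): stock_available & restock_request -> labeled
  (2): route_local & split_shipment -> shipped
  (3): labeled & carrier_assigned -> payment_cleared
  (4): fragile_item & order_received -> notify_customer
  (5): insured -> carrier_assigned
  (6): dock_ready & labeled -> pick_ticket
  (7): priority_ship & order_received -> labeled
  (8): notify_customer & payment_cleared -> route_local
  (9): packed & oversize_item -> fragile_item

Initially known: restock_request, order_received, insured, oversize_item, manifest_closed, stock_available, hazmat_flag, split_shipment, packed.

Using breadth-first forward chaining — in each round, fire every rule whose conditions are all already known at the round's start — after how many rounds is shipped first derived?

4

[1] (1) [stock_available & restock_request -> labeled]; (5) [insured -> carrier_assigned]; (9) [packed & oversize_item -> fragile_item]. ⇒ new: labeled, carrier_assigned, fragile_item.
[2] (3) [labeled & carrier_assigned -> payment_cleared]; (4) [fragile_item & order_received -> notify_customer]. ⇒ new: payment_cleared, notify_customer.
[3] (8) [notify_customer & payment_cleared -> route_local]. ⇒ new: route_local.
[4] (2) [route_local & split_shipment -> shipped]. ⇒ new: shipped.
shipped first appears in round 4.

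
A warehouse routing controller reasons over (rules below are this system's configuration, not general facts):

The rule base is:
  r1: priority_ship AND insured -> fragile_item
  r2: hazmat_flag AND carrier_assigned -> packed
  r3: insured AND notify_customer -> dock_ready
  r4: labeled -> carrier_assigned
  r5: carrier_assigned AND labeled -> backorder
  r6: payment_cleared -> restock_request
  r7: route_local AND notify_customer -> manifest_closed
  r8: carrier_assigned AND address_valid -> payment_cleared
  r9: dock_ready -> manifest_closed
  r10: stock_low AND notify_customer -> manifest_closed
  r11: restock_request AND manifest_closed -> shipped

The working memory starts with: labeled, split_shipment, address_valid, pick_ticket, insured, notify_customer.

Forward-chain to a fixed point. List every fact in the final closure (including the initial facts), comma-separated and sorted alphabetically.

[1] r3 [insured AND notify_customer -> dock_ready]; r4 [labeled -> carrier_assigned]. ⇒ new: dock_ready, carrier_assigned.
[2] r5 [carrier_assigned AND labeled -> backorder]; r8 [carrier_assigned AND address_valid -> payment_cleared]; r9 [dock_ready -> manifest_closed]. ⇒ new: backorder, payment_cleared, manifest_closed.
[3] r6 [payment_cleared -> restock_request]. ⇒ new: restock_request.
[4] r11 [restock_request AND manifest_closed -> shipped]. ⇒ new: shipped.

address_valid, backorder, carrier_assigned, dock_ready, insured, labeled, manifest_closed, notify_customer, payment_cleared, pick_ticket, restock_request, shipped, split_shipment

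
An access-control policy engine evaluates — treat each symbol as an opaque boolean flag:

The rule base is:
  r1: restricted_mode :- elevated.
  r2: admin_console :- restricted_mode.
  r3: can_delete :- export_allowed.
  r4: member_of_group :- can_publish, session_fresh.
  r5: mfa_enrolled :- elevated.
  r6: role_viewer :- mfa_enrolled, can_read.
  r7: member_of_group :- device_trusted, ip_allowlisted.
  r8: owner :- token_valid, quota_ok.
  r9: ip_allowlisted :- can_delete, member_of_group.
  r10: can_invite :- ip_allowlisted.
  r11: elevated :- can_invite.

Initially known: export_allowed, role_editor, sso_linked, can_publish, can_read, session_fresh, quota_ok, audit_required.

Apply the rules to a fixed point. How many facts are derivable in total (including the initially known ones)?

[1] r3 [can_delete :- export_allowed.]; r4 [member_of_group :- can_publish, session_fresh.]. ⇒ new: can_delete, member_of_group.
[2] r9 [ip_allowlisted :- can_delete, member_of_group.]. ⇒ new: ip_allowlisted.
[3] r10 [can_invite :- ip_allowlisted.]. ⇒ new: can_invite.
[4] r11 [elevated :- can_invite.]. ⇒ new: elevated.
[5] r1 [restricted_mode :- elevated.]; r5 [mfa_enrolled :- elevated.]. ⇒ new: restricted_mode, mfa_enrolled.
[6] r2 [admin_console :- restricted_mode.]; r6 [role_viewer :- mfa_enrolled, can_read.]. ⇒ new: admin_console, role_viewer.
Closure: {admin_console, audit_required, can_delete, can_invite, can_publish, can_read, elevated, export_allowed, ip_allowlisted, member_of_group, mfa_enrolled, quota_ok, restricted_mode, role_editor, role_viewer, session_fresh, sso_linked} — 17 facts.

17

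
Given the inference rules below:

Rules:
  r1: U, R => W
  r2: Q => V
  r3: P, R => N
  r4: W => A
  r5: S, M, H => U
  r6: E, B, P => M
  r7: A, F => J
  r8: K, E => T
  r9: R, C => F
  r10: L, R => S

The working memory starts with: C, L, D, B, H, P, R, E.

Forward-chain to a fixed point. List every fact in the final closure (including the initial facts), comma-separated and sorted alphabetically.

A, B, C, D, E, F, H, J, L, M, N, P, R, S, U, W

Round 1: r3 [P, R => N]; r6 [E, B, P => M]; r9 [R, C => F]; r10 [L, R => S]. Adds N, M, F, S.
Round 2: r5 [S, M, H => U]. Adds U.
Round 3: r1 [U, R => W]. Adds W.
Round 4: r4 [W => A]. Adds A.
Round 5: r7 [A, F => J]. Adds J.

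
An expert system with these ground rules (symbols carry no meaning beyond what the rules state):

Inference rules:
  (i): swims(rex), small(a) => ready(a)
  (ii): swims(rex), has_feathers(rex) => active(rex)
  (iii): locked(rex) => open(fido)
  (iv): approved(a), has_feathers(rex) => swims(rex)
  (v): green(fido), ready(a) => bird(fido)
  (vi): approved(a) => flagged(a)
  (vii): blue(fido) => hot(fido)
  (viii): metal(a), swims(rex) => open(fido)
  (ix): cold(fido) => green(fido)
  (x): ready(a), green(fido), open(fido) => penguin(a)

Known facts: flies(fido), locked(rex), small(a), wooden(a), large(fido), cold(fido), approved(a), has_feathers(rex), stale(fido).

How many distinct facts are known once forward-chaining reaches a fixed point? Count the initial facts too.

Round 1: (iii) [locked(rex) => open(fido)]; (iv) [approved(a), has_feathers(rex) => swims(rex)]; (vi) [approved(a) => flagged(a)]; (ix) [cold(fido) => green(fido)]. New: open(fido), swims(rex), flagged(a), green(fido).
Round 2: (i) [swims(rex), small(a) => ready(a)]; (ii) [swims(rex), has_feathers(rex) => active(rex)]. New: ready(a), active(rex).
Round 3: (v) [green(fido), ready(a) => bird(fido)]; (x) [ready(a), green(fido), open(fido) => penguin(a)]. New: bird(fido), penguin(a).
Closure: {active(rex), approved(a), bird(fido), cold(fido), flagged(a), flies(fido), green(fido), has_feathers(rex), large(fido), locked(rex), open(fido), penguin(a), ready(a), small(a), stale(fido), swims(rex), wooden(a)} — 17 facts.

17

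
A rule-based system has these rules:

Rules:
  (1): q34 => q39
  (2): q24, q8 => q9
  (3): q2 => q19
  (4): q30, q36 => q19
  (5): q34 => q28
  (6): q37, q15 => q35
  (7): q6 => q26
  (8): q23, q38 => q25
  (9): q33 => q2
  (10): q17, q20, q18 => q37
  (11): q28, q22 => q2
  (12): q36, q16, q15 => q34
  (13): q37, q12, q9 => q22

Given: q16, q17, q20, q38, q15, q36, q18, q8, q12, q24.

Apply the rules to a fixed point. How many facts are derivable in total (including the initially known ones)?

Round 1: (2) [q24, q8 => q9]; (10) [q17, q20, q18 => q37]; (12) [q36, q16, q15 => q34]. New: q9, q37, q34.
Round 2: (1) [q34 => q39]; (5) [q34 => q28]; (6) [q37, q15 => q35]; (13) [q37, q12, q9 => q22]. New: q39, q28, q35, q22.
Round 3: (11) [q28, q22 => q2]. New: q2.
Round 4: (3) [q2 => q19]. New: q19.
Closure: {q12, q15, q16, q17, q18, q19, q2, q20, q22, q24, q28, q34, q35, q36, q37, q38, q39, q8, q9} — 19 facts.

19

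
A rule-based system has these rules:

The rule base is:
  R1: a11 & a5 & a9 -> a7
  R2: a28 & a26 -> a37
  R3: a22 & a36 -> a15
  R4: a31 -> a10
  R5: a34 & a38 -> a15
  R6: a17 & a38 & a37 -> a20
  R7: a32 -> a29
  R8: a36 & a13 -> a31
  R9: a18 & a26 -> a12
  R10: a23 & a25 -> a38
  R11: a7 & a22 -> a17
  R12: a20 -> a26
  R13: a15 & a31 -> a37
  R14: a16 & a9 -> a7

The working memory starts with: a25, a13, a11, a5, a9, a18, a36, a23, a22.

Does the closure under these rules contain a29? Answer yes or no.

Round 1: R1 [a11 & a5 & a9 -> a7]; R3 [a22 & a36 -> a15]; R8 [a36 & a13 -> a31]; R10 [a23 & a25 -> a38]. New: a7, a15, a31, a38.
Round 2: R4 [a31 -> a10]; R11 [a7 & a22 -> a17]; R13 [a15 & a31 -> a37]. New: a10, a17, a37.
Round 3: R6 [a17 & a38 & a37 -> a20]. New: a20.
Round 4: R12 [a20 -> a26]. New: a26.
Round 5: R9 [a18 & a26 -> a12]. New: a12.
Fixed point reached. a29 is concluded only by R7; R7 needs a32 (never derived).

no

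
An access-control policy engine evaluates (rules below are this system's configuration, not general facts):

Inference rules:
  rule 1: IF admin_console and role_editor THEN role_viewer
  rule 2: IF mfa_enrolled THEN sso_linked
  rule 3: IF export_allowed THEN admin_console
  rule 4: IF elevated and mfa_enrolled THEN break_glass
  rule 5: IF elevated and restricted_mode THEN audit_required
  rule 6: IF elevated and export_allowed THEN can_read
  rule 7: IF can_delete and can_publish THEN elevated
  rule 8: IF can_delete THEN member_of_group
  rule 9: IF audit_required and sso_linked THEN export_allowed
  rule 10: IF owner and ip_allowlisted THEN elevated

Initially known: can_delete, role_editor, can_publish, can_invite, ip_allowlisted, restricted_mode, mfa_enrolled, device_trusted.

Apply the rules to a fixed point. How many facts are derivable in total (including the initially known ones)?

17

Round 1 — rule 2, rule 7, rule 8, derive sso_linked, elevated, member_of_group.
Round 2 — rule 4, rule 5, derive break_glass, audit_required.
Round 3 — rule 9, derive export_allowed.
Round 4 — rule 3, rule 6, derive admin_console, can_read.
Round 5 — rule 1, derive role_viewer.
Closure: {admin_console, audit_required, break_glass, can_delete, can_invite, can_publish, can_read, device_trusted, elevated, export_allowed, ip_allowlisted, member_of_group, mfa_enrolled, restricted_mode, role_editor, role_viewer, sso_linked} — 17 facts.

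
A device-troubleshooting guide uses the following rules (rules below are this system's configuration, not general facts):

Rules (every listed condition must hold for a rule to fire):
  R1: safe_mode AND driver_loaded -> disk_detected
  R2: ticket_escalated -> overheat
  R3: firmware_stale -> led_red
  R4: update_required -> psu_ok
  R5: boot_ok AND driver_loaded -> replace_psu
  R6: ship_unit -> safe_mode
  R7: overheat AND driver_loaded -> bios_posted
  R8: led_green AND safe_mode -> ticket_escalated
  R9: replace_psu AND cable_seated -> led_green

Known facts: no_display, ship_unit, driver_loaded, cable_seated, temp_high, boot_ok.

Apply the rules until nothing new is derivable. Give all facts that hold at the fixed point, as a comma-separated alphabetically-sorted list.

bios_posted, boot_ok, cable_seated, disk_detected, driver_loaded, led_green, no_display, overheat, replace_psu, safe_mode, ship_unit, temp_high, ticket_escalated

Round 1 fires R5, R6, giving replace_psu, safe_mode.
Round 2 fires R1, R9, giving disk_detected, led_green.
Round 3 fires R8, giving ticket_escalated.
Round 4 fires R2, giving overheat.
Round 5 fires R7, giving bios_posted.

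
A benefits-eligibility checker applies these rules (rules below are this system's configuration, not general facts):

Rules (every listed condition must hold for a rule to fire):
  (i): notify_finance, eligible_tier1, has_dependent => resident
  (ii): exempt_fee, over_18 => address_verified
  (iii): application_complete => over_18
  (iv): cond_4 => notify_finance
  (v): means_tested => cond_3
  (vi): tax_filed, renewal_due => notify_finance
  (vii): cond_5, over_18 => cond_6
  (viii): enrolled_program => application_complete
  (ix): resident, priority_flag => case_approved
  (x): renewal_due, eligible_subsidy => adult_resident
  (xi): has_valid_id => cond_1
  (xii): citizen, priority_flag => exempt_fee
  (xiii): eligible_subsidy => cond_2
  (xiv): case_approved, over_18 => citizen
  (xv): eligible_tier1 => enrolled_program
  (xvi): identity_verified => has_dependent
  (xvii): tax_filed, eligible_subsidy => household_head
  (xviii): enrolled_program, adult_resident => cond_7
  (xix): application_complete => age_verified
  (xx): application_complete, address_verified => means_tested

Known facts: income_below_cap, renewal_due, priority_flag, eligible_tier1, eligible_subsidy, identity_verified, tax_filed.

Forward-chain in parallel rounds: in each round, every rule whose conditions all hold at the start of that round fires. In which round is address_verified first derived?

Round 1: (vi) [tax_filed, renewal_due => notify_finance]; (x) [renewal_due, eligible_subsidy => adult_resident]; (xiii) [eligible_subsidy => cond_2]; (xv) [eligible_tier1 => enrolled_program]; (xvi) [identity_verified => has_dependent]; (xvii) [tax_filed, eligible_subsidy => household_head]. New: notify_finance, adult_resident, cond_2, enrolled_program, has_dependent, household_head.
Round 2: (i) [notify_finance, eligible_tier1, has_dependent => resident]; (viii) [enrolled_program => application_complete]; (xviii) [enrolled_program, adult_resident => cond_7]. New: resident, application_complete, cond_7.
Round 3: (iii) [application_complete => over_18]; (ix) [resident, priority_flag => case_approved]; (xix) [application_complete => age_verified]. New: over_18, case_approved, age_verified.
Round 4: (xiv) [case_approved, over_18 => citizen]. New: citizen.
Round 5: (xii) [citizen, priority_flag => exempt_fee]. New: exempt_fee.
Round 6: (ii) [exempt_fee, over_18 => address_verified]. New: address_verified.
address_verified first appears in round 6.

6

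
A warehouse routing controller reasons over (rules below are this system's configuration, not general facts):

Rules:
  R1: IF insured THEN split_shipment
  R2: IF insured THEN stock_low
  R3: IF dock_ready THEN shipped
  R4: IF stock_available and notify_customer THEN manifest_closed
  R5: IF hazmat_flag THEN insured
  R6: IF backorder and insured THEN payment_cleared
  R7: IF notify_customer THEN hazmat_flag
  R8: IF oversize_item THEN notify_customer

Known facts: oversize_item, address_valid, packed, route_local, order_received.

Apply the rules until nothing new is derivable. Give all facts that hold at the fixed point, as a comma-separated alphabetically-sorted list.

Round 1: R8 [IF oversize_item THEN notify_customer]. New: notify_customer.
Round 2: R7 [IF notify_customer THEN hazmat_flag]. New: hazmat_flag.
Round 3: R5 [IF hazmat_flag THEN insured]. New: insured.
Round 4: R1 [IF insured THEN split_shipment]; R2 [IF insured THEN stock_low]. New: split_shipment, stock_low.

address_valid, hazmat_flag, insured, notify_customer, order_received, oversize_item, packed, route_local, split_shipment, stock_low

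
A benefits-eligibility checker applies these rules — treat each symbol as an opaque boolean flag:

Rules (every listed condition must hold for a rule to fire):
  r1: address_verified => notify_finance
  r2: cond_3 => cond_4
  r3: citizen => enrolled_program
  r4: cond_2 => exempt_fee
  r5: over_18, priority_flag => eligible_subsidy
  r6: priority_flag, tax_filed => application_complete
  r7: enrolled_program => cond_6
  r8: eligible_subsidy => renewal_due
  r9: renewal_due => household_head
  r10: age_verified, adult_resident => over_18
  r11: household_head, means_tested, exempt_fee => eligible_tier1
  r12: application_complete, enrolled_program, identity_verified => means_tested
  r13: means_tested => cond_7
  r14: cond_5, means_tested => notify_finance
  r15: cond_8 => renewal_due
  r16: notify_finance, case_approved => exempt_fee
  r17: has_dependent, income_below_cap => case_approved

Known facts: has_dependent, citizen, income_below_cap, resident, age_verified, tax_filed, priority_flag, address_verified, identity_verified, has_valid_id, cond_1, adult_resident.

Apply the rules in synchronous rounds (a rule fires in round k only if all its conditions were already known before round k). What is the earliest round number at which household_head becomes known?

4

Round 1 fires r1, r3, r6, r10, r17, giving notify_finance, enrolled_program, application_complete, over_18, case_approved.
Round 2 fires r5, r7, r12, r16, giving eligible_subsidy, cond_6, means_tested, exempt_fee.
Round 3 fires r8, r13, giving renewal_due, cond_7.
Round 4 fires r9, giving household_head.
household_head first appears in round 4.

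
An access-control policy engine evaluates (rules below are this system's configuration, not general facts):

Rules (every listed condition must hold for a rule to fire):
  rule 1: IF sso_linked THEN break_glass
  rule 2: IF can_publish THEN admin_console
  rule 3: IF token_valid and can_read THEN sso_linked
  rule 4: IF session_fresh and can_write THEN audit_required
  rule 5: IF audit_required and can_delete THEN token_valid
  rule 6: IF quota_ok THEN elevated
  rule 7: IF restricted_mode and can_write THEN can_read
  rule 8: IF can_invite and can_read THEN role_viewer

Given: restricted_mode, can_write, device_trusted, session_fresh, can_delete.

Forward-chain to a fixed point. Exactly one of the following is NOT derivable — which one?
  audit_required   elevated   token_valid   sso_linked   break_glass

elevated

Round 1: rule 4 [IF session_fresh and can_write THEN audit_required]; rule 7 [IF restricted_mode and can_write THEN can_read]. Adds audit_required, can_read.
Round 2: rule 5 [IF audit_required and can_delete THEN token_valid]. Adds token_valid.
Round 3: rule 3 [IF token_valid and can_read THEN sso_linked]. Adds sso_linked.
Round 4: rule 1 [IF sso_linked THEN break_glass]. Adds break_glass.
Derived: token_valid (round 2), sso_linked (round 3), audit_required (round 1), break_glass (round 4). elevated never appears in any round.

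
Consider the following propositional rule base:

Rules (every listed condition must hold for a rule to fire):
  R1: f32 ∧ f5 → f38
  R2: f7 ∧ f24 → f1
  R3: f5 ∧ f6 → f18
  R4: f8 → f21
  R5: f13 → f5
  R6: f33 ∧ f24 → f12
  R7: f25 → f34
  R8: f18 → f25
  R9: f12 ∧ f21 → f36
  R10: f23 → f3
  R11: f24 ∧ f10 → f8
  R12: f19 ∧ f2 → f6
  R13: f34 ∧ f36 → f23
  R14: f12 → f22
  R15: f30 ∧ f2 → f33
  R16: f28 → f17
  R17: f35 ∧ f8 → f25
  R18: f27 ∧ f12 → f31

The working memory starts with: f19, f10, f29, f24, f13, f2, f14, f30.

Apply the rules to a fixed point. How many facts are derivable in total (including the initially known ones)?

Round 1 fires R5, R11, R12, R15, giving f5, f8, f6, f33.
Round 2 fires R3, R4, R6, giving f18, f21, f12.
Round 3 fires R8, R9, R14, giving f25, f36, f22.
Round 4 fires R7, giving f34.
Round 5 fires R13, giving f23.
Round 6 fires R10, giving f3.
Closure: {f10, f12, f13, f14, f18, f19, f2, f21, f22, f23, f24, f25, f29, f3, f30, f33, f34, f36, f5, f6, f8} — 21 facts.

21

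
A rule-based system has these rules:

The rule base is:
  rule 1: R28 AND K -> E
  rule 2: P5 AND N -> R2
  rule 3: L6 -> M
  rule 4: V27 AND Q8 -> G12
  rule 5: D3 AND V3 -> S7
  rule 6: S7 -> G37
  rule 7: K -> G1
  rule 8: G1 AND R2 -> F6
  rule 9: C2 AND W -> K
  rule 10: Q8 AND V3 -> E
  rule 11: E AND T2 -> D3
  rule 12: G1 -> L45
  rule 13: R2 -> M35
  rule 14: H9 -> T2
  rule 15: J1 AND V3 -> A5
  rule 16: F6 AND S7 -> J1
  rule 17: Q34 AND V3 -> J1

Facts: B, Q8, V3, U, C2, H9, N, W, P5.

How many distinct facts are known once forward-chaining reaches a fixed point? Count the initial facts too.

[1] rule 2 [P5 AND N -> R2]; rule 9 [C2 AND W -> K]; rule 10 [Q8 AND V3 -> E]; rule 14 [H9 -> T2]. ⇒ new: R2, K, E, T2.
[2] rule 7 [K -> G1]; rule 11 [E AND T2 -> D3]; rule 13 [R2 -> M35]. ⇒ new: G1, D3, M35.
[3] rule 5 [D3 AND V3 -> S7]; rule 8 [G1 AND R2 -> F6]; rule 12 [G1 -> L45]. ⇒ new: S7, F6, L45.
[4] rule 6 [S7 -> G37]; rule 16 [F6 AND S7 -> J1]. ⇒ new: G37, J1.
[5] rule 15 [J1 AND V3 -> A5]. ⇒ new: A5.
Closure: {A5, B, C2, D3, E, F6, G1, G37, H9, J1, K, L45, M35, N, P5, Q8, R2, S7, T2, U, V3, W} — 22 facts.

22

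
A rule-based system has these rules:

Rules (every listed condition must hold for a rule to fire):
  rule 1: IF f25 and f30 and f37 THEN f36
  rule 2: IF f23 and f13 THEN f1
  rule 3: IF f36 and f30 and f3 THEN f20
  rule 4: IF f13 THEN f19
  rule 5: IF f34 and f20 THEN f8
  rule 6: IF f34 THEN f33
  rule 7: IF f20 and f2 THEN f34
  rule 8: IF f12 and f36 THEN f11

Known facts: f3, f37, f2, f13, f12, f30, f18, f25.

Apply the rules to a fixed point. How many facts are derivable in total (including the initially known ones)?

15

[1] rule 1 [IF f25 and f30 and f37 THEN f36]; rule 4 [IF f13 THEN f19]. ⇒ new: f36, f19.
[2] rule 3 [IF f36 and f30 and f3 THEN f20]; rule 8 [IF f12 and f36 THEN f11]. ⇒ new: f20, f11.
[3] rule 7 [IF f20 and f2 THEN f34]. ⇒ new: f34.
[4] rule 5 [IF f34 and f20 THEN f8]; rule 6 [IF f34 THEN f33]. ⇒ new: f8, f33.
Closure: {f11, f12, f13, f18, f19, f2, f20, f25, f3, f30, f33, f34, f36, f37, f8} — 15 facts.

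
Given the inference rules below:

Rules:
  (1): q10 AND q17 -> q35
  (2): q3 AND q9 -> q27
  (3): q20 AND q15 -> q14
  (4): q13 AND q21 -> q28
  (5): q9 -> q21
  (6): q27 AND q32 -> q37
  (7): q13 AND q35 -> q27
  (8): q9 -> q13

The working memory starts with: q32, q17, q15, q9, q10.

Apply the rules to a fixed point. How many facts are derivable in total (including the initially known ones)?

Round 1 fires (1), (5), (8), giving q35, q21, q13.
Round 2 fires (4), (7), giving q28, q27.
Round 3 fires (6), giving q37.
Closure: {q10, q13, q15, q17, q21, q27, q28, q32, q35, q37, q9} — 11 facts.

11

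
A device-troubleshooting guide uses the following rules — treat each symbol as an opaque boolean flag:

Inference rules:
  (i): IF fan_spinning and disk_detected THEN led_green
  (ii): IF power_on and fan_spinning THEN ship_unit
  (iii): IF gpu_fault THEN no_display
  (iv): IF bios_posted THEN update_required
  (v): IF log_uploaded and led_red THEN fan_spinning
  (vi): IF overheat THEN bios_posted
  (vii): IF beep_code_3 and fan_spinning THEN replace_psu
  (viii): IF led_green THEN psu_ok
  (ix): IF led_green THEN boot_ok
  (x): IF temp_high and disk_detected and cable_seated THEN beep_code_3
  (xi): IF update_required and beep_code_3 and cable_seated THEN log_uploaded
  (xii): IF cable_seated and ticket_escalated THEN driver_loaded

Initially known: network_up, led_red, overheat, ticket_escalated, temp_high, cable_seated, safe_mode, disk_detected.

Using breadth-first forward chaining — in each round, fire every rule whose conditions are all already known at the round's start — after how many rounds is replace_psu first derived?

Round 1 fires (vi), (x), (xii), giving bios_posted, beep_code_3, driver_loaded.
Round 2 fires (iv), giving update_required.
Round 3 fires (xi), giving log_uploaded.
Round 4 fires (v), giving fan_spinning.
Round 5 fires (i), (vii), giving led_green, replace_psu.
replace_psu first appears in round 5.

5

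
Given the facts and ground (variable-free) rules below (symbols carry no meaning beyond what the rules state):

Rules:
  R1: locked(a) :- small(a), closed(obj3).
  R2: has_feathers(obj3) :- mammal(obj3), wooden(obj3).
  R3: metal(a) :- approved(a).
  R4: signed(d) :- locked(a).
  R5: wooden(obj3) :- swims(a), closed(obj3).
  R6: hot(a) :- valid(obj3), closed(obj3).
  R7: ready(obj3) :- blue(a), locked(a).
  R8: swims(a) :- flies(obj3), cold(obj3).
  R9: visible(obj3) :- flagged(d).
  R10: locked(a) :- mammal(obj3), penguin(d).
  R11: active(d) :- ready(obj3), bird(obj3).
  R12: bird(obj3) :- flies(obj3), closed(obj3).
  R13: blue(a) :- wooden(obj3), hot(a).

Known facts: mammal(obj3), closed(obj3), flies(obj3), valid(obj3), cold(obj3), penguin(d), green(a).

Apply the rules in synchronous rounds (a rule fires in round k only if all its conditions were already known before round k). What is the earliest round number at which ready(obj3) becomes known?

Round 1: R6 [hot(a) :- valid(obj3), closed(obj3).]; R8 [swims(a) :- flies(obj3), cold(obj3).]; R10 [locked(a) :- mammal(obj3), penguin(d).]; R12 [bird(obj3) :- flies(obj3), closed(obj3).]. New: hot(a), swims(a), locked(a), bird(obj3).
Round 2: R4 [signed(d) :- locked(a).]; R5 [wooden(obj3) :- swims(a), closed(obj3).]. New: signed(d), wooden(obj3).
Round 3: R2 [has_feathers(obj3) :- mammal(obj3), wooden(obj3).]; R13 [blue(a) :- wooden(obj3), hot(a).]. New: has_feathers(obj3), blue(a).
Round 4: R7 [ready(obj3) :- blue(a), locked(a).]. New: ready(obj3).
ready(obj3) first appears in round 4.

4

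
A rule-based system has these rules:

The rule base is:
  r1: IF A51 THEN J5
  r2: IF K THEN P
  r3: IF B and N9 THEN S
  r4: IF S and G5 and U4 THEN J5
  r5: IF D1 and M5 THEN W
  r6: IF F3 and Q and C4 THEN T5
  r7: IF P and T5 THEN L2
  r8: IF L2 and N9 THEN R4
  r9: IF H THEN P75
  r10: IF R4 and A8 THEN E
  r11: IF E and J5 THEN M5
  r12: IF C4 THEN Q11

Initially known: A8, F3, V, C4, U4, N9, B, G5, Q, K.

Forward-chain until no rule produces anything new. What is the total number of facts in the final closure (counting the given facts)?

Round 1 fires r2, r3, r6, r12, giving P, S, T5, Q11.
Round 2 fires r4, r7, giving J5, L2.
Round 3 fires r8, giving R4.
Round 4 fires r10, giving E.
Round 5 fires r11, giving M5.
Closure: {A8, B, C4, E, F3, G5, J5, K, L2, M5, N9, P, Q, Q11, R4, S, T5, U4, V} — 19 facts.

19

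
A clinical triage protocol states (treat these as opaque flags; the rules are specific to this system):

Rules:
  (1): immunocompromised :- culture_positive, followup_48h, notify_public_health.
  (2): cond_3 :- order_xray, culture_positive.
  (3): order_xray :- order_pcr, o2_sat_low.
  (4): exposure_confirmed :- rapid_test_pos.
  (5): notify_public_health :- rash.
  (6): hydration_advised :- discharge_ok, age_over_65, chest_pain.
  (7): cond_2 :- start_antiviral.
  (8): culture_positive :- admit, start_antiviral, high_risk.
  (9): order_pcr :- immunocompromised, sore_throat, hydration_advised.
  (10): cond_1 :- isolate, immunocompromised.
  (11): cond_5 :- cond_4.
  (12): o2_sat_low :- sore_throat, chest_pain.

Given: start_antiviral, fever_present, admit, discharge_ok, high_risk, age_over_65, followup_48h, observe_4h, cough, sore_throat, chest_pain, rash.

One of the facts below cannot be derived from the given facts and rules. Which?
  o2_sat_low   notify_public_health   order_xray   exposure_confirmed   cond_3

Round 1: (5) [notify_public_health :- rash.]; (6) [hydration_advised :- discharge_ok, age_over_65, chest_pain.]; (7) [cond_2 :- start_antiviral.]; (8) [culture_positive :- admit, start_antiviral, high_risk.]; (12) [o2_sat_low :- sore_throat, chest_pain.]. Adds notify_public_health, hydration_advised, cond_2, culture_positive, o2_sat_low.
Round 2: (1) [immunocompromised :- culture_positive, followup_48h, notify_public_health.]. Adds immunocompromised.
Round 3: (9) [order_pcr :- immunocompromised, sore_throat, hydration_advised.]. Adds order_pcr.
Round 4: (3) [order_xray :- order_pcr, o2_sat_low.]. Adds order_xray.
Round 5: (2) [cond_3 :- order_xray, culture_positive.]. Adds cond_3.
Derived: order_xray (round 4), o2_sat_low (round 1), notify_public_health (round 1), cond_3 (round 5). exposure_confirmed never appears in any round.

exposure_confirmed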